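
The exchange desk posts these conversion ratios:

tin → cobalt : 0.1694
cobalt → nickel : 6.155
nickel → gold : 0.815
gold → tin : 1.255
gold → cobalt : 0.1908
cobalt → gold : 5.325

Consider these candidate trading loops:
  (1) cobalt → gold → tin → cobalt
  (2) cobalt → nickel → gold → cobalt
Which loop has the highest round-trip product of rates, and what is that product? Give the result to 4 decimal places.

(1) 5.325 × 1.255 × 0.1694 = 1.13208
(2) 6.155 × 0.815 × 0.1908 = 0.95711
Highest is cycle (1) at 1.1321 (>1, arbitrage).

1.1321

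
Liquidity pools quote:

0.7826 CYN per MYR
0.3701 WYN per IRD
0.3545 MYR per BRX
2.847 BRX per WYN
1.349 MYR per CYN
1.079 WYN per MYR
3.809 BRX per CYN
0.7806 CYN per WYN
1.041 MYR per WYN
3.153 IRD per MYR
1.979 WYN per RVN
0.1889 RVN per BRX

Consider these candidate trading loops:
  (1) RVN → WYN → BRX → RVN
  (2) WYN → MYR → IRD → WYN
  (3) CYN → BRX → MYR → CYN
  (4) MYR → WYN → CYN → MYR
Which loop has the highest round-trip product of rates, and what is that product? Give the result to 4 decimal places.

(1) 1.979 × 2.847 × 0.1889 = 1.06430
(2) 1.041 × 3.153 × 0.3701 = 1.21477
(3) 3.809 × 0.3545 × 0.7826 = 1.05674
(4) 1.079 × 0.7806 × 1.349 = 1.13622
Highest is cycle (2) at 1.2148 (>1, arbitrage).

1.2148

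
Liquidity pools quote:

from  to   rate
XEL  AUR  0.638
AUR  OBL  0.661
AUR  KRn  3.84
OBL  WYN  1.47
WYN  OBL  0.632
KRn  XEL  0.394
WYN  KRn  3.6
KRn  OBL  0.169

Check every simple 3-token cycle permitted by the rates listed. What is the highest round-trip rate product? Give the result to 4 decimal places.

0.9653

KRn→XEL→AUR→KRn: 0.394 × 0.638 × 3.84 = 0.96527
WYN→KRn→OBL→WYN: 3.6 × 0.169 × 1.47 = 0.89435
Maximum is KRn→XEL→AUR→KRn at 0.9653; no arbitrage — every cycle loses value.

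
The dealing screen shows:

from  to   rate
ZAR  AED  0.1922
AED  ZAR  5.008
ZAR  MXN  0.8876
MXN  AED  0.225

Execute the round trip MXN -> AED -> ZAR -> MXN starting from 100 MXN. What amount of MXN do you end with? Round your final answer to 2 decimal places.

100.01

100 MXN × 0.225 = 22.5 AED
22.5 AED × 5.008 = 112.68 ZAR
112.68 ZAR × 0.8876 = 100.014768 MXN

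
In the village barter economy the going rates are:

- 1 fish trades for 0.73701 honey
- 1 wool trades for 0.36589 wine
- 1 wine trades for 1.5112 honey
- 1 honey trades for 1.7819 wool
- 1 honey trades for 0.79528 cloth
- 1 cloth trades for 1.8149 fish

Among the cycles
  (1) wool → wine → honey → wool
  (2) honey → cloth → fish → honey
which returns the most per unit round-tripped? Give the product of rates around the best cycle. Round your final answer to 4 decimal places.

(1) 0.36589 × 1.5112 × 1.7819 = 0.98527
(2) 0.79528 × 1.8149 × 0.73701 = 1.06377
Highest is cycle (2) at 1.0638 (>1, arbitrage).

1.0638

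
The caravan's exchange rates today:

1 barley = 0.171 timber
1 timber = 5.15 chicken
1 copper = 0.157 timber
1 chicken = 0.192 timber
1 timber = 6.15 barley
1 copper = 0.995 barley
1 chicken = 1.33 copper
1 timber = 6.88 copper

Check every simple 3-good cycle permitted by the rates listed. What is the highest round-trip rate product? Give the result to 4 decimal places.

barley→timber→copper→barley: 0.171 × 6.88 × 0.995 = 1.17060
copper→timber→chicken→copper: 0.157 × 5.15 × 1.33 = 1.07537
Maximum is barley→timber→copper→barley at 1.1706; arbitrage exists.

1.1706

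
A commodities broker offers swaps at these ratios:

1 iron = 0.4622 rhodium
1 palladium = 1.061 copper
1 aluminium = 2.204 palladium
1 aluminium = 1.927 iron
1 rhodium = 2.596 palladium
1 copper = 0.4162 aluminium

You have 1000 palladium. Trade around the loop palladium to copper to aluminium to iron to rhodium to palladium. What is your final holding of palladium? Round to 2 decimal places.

1000 palladium × 1.061 = 1061 copper
1061 copper × 0.4162 = 441.5882 aluminium
441.5882 aluminium × 1.927 = 850.9404614 iron
850.9404614 iron × 0.4622 = 393.30468125908 rhodium
393.30468125908 rhodium × 2.596 = 1021.01895254857168 palladium

1021.02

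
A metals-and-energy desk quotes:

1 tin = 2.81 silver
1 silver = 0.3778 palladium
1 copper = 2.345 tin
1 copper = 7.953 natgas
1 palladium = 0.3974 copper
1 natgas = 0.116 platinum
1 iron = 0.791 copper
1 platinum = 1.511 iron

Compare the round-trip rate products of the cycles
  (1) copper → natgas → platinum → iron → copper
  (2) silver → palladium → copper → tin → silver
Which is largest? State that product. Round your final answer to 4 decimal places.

(1) 7.953 × 0.116 × 1.511 × 0.791 = 1.10263
(2) 0.3778 × 0.3974 × 2.345 × 2.81 = 0.98932
Highest is cycle (1) at 1.1026 (>1, arbitrage).

1.1026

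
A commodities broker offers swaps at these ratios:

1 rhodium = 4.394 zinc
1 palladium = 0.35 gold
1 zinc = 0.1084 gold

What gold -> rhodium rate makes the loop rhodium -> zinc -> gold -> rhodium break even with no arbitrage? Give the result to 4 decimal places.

2.0995

Known legs of the cycle: 4.394 × 0.1084 = 0.4763096
For no arbitrage the full-cycle product must be 1, so the missing rate is 1 / 0.4763096 ≈ 2.099475.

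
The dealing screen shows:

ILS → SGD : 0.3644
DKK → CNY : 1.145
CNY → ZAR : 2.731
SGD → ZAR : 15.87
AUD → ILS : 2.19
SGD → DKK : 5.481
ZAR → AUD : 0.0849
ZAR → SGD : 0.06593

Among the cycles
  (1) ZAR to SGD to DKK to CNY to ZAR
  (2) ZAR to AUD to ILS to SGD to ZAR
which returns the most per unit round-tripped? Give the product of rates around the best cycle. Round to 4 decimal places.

(1) 0.06593 × 5.481 × 1.145 × 2.731 = 1.12998
(2) 0.0849 × 2.19 × 0.3644 × 15.87 = 1.07524
Highest is cycle (1) at 1.1300 (>1, arbitrage).

1.1300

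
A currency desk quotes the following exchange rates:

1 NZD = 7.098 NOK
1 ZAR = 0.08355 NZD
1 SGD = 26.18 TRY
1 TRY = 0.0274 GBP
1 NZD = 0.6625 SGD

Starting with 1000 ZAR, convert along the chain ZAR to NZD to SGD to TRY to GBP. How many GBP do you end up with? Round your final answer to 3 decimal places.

39.706

1000 ZAR × 0.08355 = 83.55 NZD
83.55 NZD × 0.6625 = 55.351875 SGD
55.351875 SGD × 26.18 = 1449.1120875 TRY
1449.1120875 TRY × 0.0274 = 39.7056711975 GBP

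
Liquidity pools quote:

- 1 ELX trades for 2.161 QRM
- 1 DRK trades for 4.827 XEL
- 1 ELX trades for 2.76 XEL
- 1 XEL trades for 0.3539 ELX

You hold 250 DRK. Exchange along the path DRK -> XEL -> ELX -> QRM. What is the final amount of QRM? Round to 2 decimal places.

922.90

250 DRK × 4.827 = 1206.75 XEL
1206.75 XEL × 0.3539 = 427.068825 ELX
427.068825 ELX × 2.161 = 922.895730825 QRM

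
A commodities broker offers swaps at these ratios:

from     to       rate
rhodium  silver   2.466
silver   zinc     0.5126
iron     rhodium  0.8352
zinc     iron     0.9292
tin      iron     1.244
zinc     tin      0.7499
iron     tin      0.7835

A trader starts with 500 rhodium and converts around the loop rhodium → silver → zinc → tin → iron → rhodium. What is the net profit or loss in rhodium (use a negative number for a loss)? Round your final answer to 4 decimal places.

-7.5571

500 rhodium × 2.466 = 1233 silver
1233 silver × 0.5126 = 632.0358 zinc
632.0358 zinc × 0.7499 = 473.96364642 tin
473.96364642 tin × 1.244 = 589.61077614648 iron
589.61077614648 iron × 0.8352 = 492.442920237540096 rhodium
Net change: 492.442920237540096 − 500 = -7.557079762459904 rhodium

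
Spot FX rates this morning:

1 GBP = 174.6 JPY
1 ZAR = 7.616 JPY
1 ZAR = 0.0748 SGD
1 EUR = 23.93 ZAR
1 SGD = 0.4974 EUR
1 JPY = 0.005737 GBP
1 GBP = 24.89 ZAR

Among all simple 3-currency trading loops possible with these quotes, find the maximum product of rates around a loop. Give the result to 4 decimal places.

GBP→ZAR→JPY→GBP: 24.89 × 7.616 × 0.005737 = 1.08752
EUR→ZAR→SGD→EUR: 23.93 × 0.0748 × 0.4974 = 0.89033
Maximum is GBP→ZAR→JPY→GBP at 1.0875; arbitrage exists.

1.0875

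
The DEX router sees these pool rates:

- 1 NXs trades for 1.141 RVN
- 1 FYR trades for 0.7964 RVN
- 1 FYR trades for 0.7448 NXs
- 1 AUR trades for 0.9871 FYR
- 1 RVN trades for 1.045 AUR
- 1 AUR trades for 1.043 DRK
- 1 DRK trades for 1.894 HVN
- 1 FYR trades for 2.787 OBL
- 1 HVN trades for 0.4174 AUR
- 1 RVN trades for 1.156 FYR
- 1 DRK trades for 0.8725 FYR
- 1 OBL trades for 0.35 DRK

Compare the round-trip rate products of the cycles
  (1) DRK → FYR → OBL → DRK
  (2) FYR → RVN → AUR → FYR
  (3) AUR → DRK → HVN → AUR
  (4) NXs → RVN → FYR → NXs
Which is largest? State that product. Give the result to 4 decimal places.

(1) 0.8725 × 2.787 × 0.35 = 0.85108
(2) 0.7964 × 1.045 × 0.9871 = 0.82150
(3) 1.043 × 1.894 × 0.4174 = 0.82455
(4) 1.141 × 1.156 × 0.7448 = 0.98239
Highest is cycle (4) at 0.9824 (≤1, no arbitrage).

0.9824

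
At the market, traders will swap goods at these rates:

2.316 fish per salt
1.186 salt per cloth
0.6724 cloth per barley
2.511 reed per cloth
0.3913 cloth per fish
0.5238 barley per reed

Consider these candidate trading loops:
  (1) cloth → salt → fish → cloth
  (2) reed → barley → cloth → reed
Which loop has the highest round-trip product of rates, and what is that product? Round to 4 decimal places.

(1) 1.186 × 2.316 × 0.3913 = 1.07481
(2) 0.5238 × 0.6724 × 2.511 = 0.88438
Highest is cycle (1) at 1.0748 (>1, arbitrage).

1.0748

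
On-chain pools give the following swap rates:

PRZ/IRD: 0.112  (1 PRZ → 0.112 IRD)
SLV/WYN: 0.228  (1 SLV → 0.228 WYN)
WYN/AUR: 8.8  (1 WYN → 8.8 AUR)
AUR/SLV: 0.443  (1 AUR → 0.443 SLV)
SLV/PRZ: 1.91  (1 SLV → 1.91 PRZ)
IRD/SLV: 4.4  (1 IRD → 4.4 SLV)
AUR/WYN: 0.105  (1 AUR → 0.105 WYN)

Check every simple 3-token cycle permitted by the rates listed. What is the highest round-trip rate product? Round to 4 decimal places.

0.9412

IRD→SLV→PRZ→IRD: 4.4 × 1.91 × 0.112 = 0.94125
AUR→SLV→WYN→AUR: 0.443 × 0.228 × 8.8 = 0.88884
Maximum is IRD→SLV→PRZ→IRD at 0.9412; no arbitrage — every cycle loses value.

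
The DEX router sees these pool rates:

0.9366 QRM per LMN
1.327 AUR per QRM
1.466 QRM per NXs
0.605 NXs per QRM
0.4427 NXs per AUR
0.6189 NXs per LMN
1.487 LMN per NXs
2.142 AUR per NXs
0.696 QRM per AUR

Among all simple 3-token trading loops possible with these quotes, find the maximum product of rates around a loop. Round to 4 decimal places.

QRM→NXs→AUR→QRM: 0.605 × 2.142 × 0.696 = 0.90195
QRM→AUR→NXs→QRM: 1.327 × 0.4427 × 1.466 = 0.86122
QRM→NXs→LMN→QRM: 0.605 × 1.487 × 0.9366 = 0.84260
Maximum is QRM→NXs→AUR→QRM at 0.9020; no arbitrage — every cycle loses value.

0.9020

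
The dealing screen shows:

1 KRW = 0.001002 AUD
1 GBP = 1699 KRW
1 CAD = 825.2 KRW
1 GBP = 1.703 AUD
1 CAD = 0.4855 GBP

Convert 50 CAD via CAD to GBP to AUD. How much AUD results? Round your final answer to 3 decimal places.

41.340

50 CAD × 0.4855 = 24.275 GBP
24.275 GBP × 1.703 = 41.340325 AUD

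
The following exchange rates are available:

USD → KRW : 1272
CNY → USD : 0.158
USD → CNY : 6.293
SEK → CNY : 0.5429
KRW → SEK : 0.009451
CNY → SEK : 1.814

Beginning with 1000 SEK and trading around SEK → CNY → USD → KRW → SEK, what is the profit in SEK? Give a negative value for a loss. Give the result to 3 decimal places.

31.197

1000 SEK × 0.5429 = 542.9 CNY
542.9 CNY × 0.158 = 85.7782 USD
85.7782 USD × 1272 = 109109.8704 KRW
109109.8704 KRW × 0.009451 = 1031.1973851504 SEK
Net change: 1031.1973851504 − 1000 = 31.1973851504 SEK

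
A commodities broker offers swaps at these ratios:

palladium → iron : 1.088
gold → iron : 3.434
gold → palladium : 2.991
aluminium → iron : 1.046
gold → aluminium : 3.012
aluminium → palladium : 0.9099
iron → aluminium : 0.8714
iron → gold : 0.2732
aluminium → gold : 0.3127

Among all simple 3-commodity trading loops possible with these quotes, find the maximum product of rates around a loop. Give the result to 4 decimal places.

gold→iron→aluminium→gold: 3.434 × 0.8714 × 0.3127 = 0.93572
gold→palladium→iron→gold: 2.991 × 1.088 × 0.2732 = 0.88905
iron→aluminium→palladium→iron: 0.8714 × 0.9099 × 1.088 = 0.86266
gold→aluminium→iron→gold: 3.012 × 1.046 × 0.2732 = 0.86073
Maximum is gold→iron→aluminium→gold at 0.9357; no arbitrage — every cycle loses value.

0.9357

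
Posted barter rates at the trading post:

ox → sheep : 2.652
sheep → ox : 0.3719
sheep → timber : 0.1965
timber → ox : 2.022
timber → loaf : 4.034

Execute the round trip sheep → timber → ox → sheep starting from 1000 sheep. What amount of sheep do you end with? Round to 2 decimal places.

1000 sheep × 0.1965 = 196.5 timber
196.5 timber × 2.022 = 397.323 ox
397.323 ox × 2.652 = 1053.700596 sheep

1053.70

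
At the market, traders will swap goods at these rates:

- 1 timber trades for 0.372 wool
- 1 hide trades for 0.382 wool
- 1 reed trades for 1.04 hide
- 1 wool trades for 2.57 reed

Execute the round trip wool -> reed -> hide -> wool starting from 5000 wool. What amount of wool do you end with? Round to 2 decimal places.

5105.05

5000 wool × 2.57 = 12850 reed
12850 reed × 1.04 = 13364 hide
13364 hide × 0.382 = 5105.048 wool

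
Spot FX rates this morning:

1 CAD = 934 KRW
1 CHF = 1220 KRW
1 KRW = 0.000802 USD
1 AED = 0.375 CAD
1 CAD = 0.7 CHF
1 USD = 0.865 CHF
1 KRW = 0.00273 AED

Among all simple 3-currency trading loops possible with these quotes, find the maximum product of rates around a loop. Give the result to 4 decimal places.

KRW→AED→CAD→KRW: 0.00273 × 0.375 × 934 = 0.95618
CHF→KRW→USD→CHF: 1220 × 0.000802 × 0.865 = 0.84635
Maximum is KRW→AED→CAD→KRW at 0.9562; no arbitrage — every cycle loses value.

0.9562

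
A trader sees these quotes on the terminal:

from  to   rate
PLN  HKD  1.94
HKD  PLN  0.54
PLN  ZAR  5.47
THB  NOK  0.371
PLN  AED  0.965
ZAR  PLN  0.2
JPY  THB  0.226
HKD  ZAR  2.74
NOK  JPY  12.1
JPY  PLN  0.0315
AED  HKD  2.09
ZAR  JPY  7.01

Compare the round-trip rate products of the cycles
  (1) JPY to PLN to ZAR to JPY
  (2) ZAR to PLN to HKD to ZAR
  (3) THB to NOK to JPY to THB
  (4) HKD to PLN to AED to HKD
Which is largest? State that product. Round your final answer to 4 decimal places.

(1) 0.0315 × 5.47 × 7.01 = 1.20786
(2) 0.2 × 1.94 × 2.74 = 1.06312
(3) 0.371 × 12.1 × 0.226 = 1.01454
(4) 0.54 × 0.965 × 2.09 = 1.08910
Highest is cycle (1) at 1.2079 (>1, arbitrage).

1.2079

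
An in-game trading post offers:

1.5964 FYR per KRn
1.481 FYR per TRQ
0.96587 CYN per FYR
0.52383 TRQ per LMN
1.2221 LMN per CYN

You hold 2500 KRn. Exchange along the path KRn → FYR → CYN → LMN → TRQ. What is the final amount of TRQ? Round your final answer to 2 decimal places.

2467.73

2500 KRn × 1.5964 = 3991 FYR
3991 FYR × 0.96587 = 3854.78717 CYN
3854.78717 CYN × 1.2221 = 4710.935400457 LMN
4710.935400457 LMN × 0.52383 = 2467.72929082139031 TRQ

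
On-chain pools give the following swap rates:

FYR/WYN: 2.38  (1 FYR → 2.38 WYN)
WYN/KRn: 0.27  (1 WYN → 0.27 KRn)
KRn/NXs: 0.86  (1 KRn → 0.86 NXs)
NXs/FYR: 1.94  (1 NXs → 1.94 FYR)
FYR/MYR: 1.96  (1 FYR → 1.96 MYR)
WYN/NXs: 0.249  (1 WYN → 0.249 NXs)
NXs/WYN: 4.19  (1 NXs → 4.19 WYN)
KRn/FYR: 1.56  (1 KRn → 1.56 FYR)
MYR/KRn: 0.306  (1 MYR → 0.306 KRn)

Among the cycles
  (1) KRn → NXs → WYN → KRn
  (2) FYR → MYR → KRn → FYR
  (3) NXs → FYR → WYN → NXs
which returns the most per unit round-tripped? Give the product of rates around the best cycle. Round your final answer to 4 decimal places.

(1) 0.86 × 4.19 × 0.27 = 0.97292
(2) 1.96 × 0.306 × 1.56 = 0.93563
(3) 1.94 × 2.38 × 0.249 = 1.14968
Highest is cycle (3) at 1.1497 (>1, arbitrage).

1.1497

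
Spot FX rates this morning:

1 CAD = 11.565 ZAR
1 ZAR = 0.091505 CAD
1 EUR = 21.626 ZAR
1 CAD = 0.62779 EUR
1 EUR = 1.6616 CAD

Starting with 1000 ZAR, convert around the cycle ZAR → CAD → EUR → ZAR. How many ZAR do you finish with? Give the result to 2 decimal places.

1000 ZAR × 0.091505 = 91.505 CAD
91.505 CAD × 0.62779 = 57.44592395 EUR
57.44592395 EUR × 21.626 = 1242.3255513427 ZAR

1242.33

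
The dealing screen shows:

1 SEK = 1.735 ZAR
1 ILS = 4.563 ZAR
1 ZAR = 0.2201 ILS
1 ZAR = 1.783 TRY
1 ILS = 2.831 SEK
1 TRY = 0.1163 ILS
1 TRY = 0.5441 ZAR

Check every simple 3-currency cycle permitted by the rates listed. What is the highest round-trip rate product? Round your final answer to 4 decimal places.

1.0811

SEK→ZAR→ILS→SEK: 1.735 × 0.2201 × 2.831 = 1.08108
ZAR→TRY→ILS→ZAR: 1.783 × 0.1163 × 4.563 = 0.94620
Maximum is SEK→ZAR→ILS→SEK at 1.0811; arbitrage exists.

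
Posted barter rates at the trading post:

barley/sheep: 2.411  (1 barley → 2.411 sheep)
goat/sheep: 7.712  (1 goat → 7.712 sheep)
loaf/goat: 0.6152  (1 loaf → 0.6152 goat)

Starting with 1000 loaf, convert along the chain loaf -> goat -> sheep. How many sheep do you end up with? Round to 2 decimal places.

4744.42

1000 loaf × 0.6152 = 615.2 goat
615.2 goat × 7.712 = 4744.4224 sheep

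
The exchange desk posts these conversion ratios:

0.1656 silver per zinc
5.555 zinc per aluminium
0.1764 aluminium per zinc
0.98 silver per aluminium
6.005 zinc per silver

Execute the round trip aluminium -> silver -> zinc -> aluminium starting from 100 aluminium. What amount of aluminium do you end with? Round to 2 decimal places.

103.81

100 aluminium × 0.98 = 98 silver
98 silver × 6.005 = 588.49 zinc
588.49 zinc × 0.1764 = 103.809636 aluminium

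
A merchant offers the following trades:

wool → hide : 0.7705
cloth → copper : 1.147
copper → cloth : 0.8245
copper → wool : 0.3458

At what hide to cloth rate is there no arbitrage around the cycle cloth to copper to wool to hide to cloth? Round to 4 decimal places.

3.2722

Known legs of the cycle: 1.147 × 0.3458 × 0.7705 = 0.3056054183
For no arbitrage the full-cycle product must be 1, so the missing rate is 1 / 0.3056054183 ≈ 3.272193.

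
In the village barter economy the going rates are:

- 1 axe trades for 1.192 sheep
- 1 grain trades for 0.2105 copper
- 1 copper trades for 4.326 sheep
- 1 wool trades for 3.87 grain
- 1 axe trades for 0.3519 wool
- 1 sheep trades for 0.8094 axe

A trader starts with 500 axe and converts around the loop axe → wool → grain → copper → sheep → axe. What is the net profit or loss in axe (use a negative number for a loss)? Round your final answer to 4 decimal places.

500 axe × 0.3519 = 175.95 wool
175.95 wool × 3.87 = 680.9265 grain
680.9265 grain × 0.2105 = 143.33502825 copper
143.33502825 copper × 4.326 = 620.0673322095 sheep
620.0673322095 sheep × 0.8094 = 501.8824986903693 axe
Net change: 501.8824986903693 − 500 = 1.8824986903693 axe

1.8825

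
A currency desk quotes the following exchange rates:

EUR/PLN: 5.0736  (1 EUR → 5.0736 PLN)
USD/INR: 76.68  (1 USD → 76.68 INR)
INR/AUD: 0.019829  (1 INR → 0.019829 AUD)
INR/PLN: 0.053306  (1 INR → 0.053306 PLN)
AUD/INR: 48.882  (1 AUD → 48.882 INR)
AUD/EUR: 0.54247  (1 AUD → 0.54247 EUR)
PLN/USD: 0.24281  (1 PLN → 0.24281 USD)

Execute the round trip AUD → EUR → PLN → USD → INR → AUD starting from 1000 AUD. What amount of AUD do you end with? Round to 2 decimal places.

1016.11

1000 AUD × 0.54247 = 542.47 EUR
542.47 EUR × 5.0736 = 2752.275792 PLN
2752.275792 PLN × 0.24281 = 668.28008505552 USD
668.28008505552 USD × 76.68 = 51243.7169220572736 INR
51243.7169220572736 INR × 0.019829 = 1016.1116628474736782144 AUD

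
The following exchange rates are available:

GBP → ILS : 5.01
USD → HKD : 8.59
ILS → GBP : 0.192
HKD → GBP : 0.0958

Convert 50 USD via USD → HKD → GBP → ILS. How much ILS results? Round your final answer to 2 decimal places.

50 USD × 8.59 = 429.5 HKD
429.5 HKD × 0.0958 = 41.1461 GBP
41.1461 GBP × 5.01 = 206.141961 ILS

206.14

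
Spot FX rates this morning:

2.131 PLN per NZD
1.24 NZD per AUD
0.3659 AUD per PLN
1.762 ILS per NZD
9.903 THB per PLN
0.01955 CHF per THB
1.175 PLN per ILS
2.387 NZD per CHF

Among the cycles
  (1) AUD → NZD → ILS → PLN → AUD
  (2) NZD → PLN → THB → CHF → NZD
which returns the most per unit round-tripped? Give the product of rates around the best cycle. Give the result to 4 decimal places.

(1) 1.24 × 1.762 × 1.175 × 0.3659 = 0.93935
(2) 2.131 × 9.903 × 0.01955 × 2.387 = 0.98480
Highest is cycle (2) at 0.9848 (≤1, no arbitrage).

0.9848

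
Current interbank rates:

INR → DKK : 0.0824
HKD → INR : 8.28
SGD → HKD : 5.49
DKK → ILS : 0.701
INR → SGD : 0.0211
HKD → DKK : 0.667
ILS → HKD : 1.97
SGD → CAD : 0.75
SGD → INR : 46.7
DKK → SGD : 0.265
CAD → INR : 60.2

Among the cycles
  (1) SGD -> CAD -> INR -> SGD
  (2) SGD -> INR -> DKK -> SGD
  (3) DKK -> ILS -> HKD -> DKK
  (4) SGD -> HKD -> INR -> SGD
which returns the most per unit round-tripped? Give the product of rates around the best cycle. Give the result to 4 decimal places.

(1) 0.75 × 60.2 × 0.0211 = 0.95267
(2) 46.7 × 0.0824 × 0.265 = 1.01974
(3) 0.701 × 1.97 × 0.667 = 0.92111
(4) 5.49 × 8.28 × 0.0211 = 0.95915
Highest is cycle (2) at 1.0197 (>1, arbitrage).

1.0197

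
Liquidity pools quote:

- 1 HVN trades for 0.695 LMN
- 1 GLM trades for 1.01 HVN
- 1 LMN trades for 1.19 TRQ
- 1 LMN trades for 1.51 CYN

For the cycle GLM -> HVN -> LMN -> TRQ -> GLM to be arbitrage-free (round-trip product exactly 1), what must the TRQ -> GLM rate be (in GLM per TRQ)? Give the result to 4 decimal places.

1.1971

Known legs of the cycle: 1.01 × 0.695 × 1.19 = 0.8353205
For no arbitrage the full-cycle product must be 1, so the missing rate is 1 / 0.8353205 ≈ 1.197145.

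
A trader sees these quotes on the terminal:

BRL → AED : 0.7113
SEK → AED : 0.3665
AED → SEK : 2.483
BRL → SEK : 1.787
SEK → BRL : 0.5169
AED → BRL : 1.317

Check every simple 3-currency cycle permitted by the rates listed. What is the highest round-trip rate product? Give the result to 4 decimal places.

0.9129

BRL→AED→SEK→BRL: 0.7113 × 2.483 × 0.5169 = 0.91293
BRL→SEK→AED→BRL: 1.787 × 0.3665 × 1.317 = 0.86255
Maximum is BRL→AED→SEK→BRL at 0.9129; no arbitrage — every cycle loses value.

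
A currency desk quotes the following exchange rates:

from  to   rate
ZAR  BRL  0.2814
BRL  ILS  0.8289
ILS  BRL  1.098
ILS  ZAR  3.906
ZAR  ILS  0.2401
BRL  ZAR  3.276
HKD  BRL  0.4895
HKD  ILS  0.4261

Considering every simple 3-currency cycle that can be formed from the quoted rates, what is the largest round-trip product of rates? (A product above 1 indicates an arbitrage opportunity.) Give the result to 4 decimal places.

ZAR→BRL→ILS→ZAR: 0.2814 × 0.8289 × 3.906 = 0.91108
ZAR→ILS→BRL→ZAR: 0.2401 × 1.098 × 3.276 = 0.86365
Maximum is ZAR→BRL→ILS→ZAR at 0.9111; no arbitrage — every cycle loses value.

0.9111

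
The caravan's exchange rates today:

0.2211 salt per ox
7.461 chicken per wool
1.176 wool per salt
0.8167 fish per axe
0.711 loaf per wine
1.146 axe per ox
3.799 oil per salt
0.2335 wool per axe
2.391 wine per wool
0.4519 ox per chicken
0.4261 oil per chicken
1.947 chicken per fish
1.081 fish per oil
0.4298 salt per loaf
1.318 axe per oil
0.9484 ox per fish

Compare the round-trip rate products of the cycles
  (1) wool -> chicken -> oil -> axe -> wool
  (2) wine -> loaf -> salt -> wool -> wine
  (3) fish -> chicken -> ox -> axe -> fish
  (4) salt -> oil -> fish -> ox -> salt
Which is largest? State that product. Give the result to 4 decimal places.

(1) 7.461 × 0.4261 × 1.318 × 0.2335 = 0.97839
(2) 0.711 × 0.4298 × 1.176 × 2.391 = 0.85926
(3) 1.947 × 0.4519 × 1.146 × 0.8167 = 0.82348
(4) 3.799 × 1.081 × 0.9484 × 0.2211 = 0.86114
Highest is cycle (1) at 0.9784 (≤1, no arbitrage).

0.9784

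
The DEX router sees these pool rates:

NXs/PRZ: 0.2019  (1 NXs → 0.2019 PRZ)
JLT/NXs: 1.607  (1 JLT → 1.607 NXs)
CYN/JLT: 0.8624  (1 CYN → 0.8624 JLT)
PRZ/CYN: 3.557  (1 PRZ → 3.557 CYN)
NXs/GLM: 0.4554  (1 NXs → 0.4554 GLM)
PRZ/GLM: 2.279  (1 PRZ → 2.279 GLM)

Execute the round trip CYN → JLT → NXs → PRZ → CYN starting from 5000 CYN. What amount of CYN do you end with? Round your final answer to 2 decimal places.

4976.39

5000 CYN × 0.8624 = 4312 JLT
4312 JLT × 1.607 = 6929.384 NXs
6929.384 NXs × 0.2019 = 1399.0426296 PRZ
1399.0426296 PRZ × 3.557 = 4976.3946334872 CYN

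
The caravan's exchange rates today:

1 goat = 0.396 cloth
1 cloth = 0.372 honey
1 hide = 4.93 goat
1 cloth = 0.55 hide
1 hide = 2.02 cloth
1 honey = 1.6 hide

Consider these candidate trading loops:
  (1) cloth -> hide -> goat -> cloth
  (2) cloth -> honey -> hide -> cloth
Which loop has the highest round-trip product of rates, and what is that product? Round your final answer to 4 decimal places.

(1) 0.55 × 4.93 × 0.396 = 1.07375
(2) 0.372 × 1.6 × 2.02 = 1.20230
Highest is cycle (2) at 1.2023 (>1, arbitrage).

1.2023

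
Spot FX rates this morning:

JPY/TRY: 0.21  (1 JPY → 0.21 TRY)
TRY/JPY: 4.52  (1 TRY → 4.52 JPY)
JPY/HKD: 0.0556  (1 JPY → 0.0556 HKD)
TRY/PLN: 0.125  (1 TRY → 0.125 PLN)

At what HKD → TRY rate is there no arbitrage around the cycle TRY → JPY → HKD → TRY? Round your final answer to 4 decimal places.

3.9791

Known legs of the cycle: 4.52 × 0.0556 = 0.251312
For no arbitrage the full-cycle product must be 1, so the missing rate is 1 / 0.251312 ≈ 3.979118.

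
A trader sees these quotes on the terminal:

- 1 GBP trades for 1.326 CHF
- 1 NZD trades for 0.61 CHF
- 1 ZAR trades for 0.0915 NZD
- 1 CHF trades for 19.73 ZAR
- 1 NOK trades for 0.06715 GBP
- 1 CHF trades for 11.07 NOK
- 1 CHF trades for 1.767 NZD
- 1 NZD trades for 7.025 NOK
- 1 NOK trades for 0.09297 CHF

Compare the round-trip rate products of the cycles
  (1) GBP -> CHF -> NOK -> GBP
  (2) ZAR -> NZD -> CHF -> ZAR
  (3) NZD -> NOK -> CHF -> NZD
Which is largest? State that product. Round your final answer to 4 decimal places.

(1) 1.326 × 11.07 × 0.06715 = 0.98568
(2) 0.0915 × 0.61 × 19.73 = 1.10123
(3) 7.025 × 0.09297 × 1.767 = 1.15405
Highest is cycle (3) at 1.1541 (>1, arbitrage).

1.1541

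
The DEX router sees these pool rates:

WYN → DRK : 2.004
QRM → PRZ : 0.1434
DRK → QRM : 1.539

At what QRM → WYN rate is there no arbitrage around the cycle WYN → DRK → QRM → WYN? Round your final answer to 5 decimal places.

0.32424

Known legs of the cycle: 2.004 × 1.539 = 3.084156
For no arbitrage the full-cycle product must be 1, so the missing rate is 1 / 3.084156 ≈ 0.3242378.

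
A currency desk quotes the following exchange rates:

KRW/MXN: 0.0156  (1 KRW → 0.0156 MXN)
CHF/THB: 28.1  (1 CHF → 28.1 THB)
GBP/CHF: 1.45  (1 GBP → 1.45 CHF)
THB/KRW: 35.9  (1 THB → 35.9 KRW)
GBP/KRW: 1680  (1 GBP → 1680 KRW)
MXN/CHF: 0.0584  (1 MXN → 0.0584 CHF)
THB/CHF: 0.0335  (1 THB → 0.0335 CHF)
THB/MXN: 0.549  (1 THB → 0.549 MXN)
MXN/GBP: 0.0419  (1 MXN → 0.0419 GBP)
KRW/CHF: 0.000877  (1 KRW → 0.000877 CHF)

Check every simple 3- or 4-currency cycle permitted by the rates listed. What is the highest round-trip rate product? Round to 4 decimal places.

MXN→GBP→KRW→MXN: 0.0419 × 1680 × 0.0156 = 1.09812
MXN→GBP→CHF→THB→MXN: 0.0419 × 1.45 × 28.1 × 0.549 = 0.93726
MXN→CHF→THB→KRW→MXN: 0.0584 × 28.1 × 35.9 × 0.0156 = 0.91905
MXN→CHF→THB→MXN: 0.0584 × 28.1 × 0.549 = 0.90093
THB→KRW→CHF→THB: 35.9 × 0.000877 × 28.1 = 0.88471
Maximum is MXN→GBP→KRW→MXN at 1.0981; arbitrage exists.

1.0981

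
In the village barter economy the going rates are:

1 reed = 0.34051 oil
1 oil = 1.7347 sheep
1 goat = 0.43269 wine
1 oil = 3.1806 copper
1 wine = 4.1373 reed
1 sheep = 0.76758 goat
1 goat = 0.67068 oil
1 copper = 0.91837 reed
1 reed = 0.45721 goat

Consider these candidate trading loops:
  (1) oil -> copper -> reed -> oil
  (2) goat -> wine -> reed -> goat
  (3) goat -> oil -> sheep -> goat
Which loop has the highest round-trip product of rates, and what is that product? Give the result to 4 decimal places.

(1) 3.1806 × 0.91837 × 0.34051 = 0.99462
(2) 0.43269 × 4.1373 × 0.45721 = 0.81848
(3) 0.67068 × 1.7347 × 0.76758 = 0.89302
Highest is cycle (1) at 0.9946 (≤1, no arbitrage).

0.9946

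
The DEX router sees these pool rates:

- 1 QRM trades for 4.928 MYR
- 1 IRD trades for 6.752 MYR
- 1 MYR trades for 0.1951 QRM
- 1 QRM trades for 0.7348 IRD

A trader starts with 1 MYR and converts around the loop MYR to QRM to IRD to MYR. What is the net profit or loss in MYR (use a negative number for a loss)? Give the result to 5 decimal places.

1 MYR × 0.1951 = 0.1951 QRM
0.1951 QRM × 0.7348 = 0.14335948 IRD
0.14335948 IRD × 6.752 = 0.96796320896 MYR
Net change: 0.96796320896 − 1 = -0.03203679104 MYR

-0.03204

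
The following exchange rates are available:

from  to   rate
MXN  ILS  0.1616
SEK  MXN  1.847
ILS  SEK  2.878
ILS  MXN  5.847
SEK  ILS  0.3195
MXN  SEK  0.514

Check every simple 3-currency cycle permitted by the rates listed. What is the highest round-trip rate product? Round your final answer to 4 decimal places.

0.9602

ILS→MXN→SEK→ILS: 5.847 × 0.514 × 0.3195 = 0.96021
ILS→SEK→MXN→ILS: 2.878 × 1.847 × 0.1616 = 0.85901
Maximum is ILS→MXN→SEK→ILS at 0.9602; no arbitrage — every cycle loses value.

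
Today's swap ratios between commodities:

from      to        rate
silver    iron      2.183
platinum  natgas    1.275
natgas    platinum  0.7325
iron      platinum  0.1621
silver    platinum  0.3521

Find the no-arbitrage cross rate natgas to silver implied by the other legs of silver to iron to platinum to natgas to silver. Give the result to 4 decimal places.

2.2164

Known legs of the cycle: 2.183 × 0.1621 × 1.275 = 0.4511769825
For no arbitrage the full-cycle product must be 1, so the missing rate is 1 / 0.4511769825 ≈ 2.216425.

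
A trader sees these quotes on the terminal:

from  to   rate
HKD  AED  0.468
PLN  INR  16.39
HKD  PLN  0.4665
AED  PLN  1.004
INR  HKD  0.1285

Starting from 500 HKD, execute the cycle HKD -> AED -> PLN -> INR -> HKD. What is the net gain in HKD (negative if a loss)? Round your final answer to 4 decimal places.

500 HKD × 0.468 = 234 AED
234 AED × 1.004 = 234.936 PLN
234.936 PLN × 16.39 = 3850.60104 INR
3850.60104 INR × 0.1285 = 494.80223364 HKD
Net change: 494.80223364 − 500 = -5.19776636 HKD

-5.1978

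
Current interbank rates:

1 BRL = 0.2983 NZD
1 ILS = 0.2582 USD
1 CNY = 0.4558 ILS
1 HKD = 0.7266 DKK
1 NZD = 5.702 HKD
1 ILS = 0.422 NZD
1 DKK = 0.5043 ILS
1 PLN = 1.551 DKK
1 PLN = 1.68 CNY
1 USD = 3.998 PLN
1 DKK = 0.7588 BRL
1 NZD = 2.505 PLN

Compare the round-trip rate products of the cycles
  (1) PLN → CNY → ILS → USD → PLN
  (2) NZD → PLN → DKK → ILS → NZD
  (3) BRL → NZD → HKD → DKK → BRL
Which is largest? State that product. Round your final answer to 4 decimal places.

0.9378

(1) 1.68 × 0.4558 × 0.2582 × 3.998 = 0.79046
(2) 2.505 × 1.551 × 0.5043 × 0.422 = 0.82684
(3) 0.2983 × 5.702 × 0.7266 × 0.7588 = 0.93778
Highest is cycle (3) at 0.9378 (≤1, no arbitrage).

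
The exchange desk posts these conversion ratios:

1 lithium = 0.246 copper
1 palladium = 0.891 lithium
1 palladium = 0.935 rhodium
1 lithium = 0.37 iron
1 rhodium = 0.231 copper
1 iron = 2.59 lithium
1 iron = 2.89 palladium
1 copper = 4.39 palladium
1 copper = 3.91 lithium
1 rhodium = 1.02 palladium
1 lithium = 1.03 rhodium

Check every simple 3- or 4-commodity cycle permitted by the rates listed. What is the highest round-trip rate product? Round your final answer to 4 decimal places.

0.9622

lithium→copper→palladium→lithium: 0.246 × 4.39 × 0.891 = 0.96223
lithium→iron→palladium→lithium: 0.37 × 2.89 × 0.891 = 0.95275
copper→palladium→rhodium→copper: 4.39 × 0.935 × 0.231 = 0.94817
lithium→rhodium→palladium→lithium: 1.03 × 1.02 × 0.891 = 0.93608
lithium→rhodium→copper→palladium→lithium: 1.03 × 0.231 × 4.39 × 0.891 = 0.93066
lithium→rhodium→copper→lithium: 1.03 × 0.231 × 3.91 = 0.93031
Maximum is lithium→copper→palladium→lithium at 0.9622; no arbitrage — every cycle loses value.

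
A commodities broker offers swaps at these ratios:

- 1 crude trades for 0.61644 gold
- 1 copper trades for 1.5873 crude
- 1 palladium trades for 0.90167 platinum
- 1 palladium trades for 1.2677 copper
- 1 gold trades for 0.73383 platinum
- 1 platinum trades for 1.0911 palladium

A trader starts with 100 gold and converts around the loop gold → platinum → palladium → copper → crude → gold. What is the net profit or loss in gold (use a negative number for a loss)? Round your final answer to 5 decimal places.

-0.68237

100 gold × 0.73383 = 73.383 platinum
73.383 platinum × 1.0911 = 80.0681913 palladium
80.0681913 palladium × 1.2677 = 101.50244611101 copper
101.50244611101 copper × 1.5873 = 161.114832712006173 crude
161.114832712006173 crude × 0.61644 = 99.31762747698908528412 gold
Net change: 99.31762747698908528412 − 100 = -0.68237252301091471588 gold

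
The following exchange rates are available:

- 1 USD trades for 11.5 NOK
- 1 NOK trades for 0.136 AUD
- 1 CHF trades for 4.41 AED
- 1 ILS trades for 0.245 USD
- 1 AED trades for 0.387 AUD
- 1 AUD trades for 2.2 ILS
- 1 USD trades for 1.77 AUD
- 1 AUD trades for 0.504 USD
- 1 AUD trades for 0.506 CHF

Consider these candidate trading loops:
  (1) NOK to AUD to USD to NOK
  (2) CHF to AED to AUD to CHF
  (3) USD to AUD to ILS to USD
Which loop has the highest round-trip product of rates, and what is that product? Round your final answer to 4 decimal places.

0.9540

(1) 0.136 × 0.504 × 11.5 = 0.78826
(2) 4.41 × 0.387 × 0.506 = 0.86358
(3) 1.77 × 2.2 × 0.245 = 0.95403
Highest is cycle (3) at 0.9540 (≤1, no arbitrage).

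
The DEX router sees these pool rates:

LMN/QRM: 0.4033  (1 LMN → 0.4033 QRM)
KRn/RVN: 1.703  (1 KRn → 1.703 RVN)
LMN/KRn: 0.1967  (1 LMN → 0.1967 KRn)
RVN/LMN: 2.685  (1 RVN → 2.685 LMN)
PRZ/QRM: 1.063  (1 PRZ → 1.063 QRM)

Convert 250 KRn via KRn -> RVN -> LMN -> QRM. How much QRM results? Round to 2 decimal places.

461.03

250 KRn × 1.703 = 425.75 RVN
425.75 RVN × 2.685 = 1143.13875 LMN
1143.13875 LMN × 0.4033 = 461.027857875 QRM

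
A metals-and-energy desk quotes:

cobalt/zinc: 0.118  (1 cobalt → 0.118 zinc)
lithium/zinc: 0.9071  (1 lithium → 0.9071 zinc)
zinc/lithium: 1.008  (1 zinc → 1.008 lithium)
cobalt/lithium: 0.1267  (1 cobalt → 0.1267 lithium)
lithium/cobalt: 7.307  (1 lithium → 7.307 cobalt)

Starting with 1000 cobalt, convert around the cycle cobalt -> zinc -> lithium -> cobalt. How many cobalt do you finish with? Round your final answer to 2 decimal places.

1000 cobalt × 0.118 = 118 zinc
118 zinc × 1.008 = 118.944 lithium
118.944 lithium × 7.307 = 869.123808 cobalt

869.12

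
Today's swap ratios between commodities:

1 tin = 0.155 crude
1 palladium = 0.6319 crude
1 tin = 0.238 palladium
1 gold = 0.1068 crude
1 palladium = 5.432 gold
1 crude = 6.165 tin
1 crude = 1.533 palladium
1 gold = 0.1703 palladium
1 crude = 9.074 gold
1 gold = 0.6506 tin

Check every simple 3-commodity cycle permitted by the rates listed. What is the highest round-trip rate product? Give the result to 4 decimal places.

palladium→crude→gold→palladium: 0.6319 × 9.074 × 0.1703 = 0.97648
tin→palladium→crude→tin: 0.238 × 0.6319 × 6.165 = 0.92717
tin→crude→gold→tin: 0.155 × 9.074 × 0.6506 = 0.91505
palladium→gold→crude→palladium: 5.432 × 0.1068 × 1.533 = 0.88935
tin→palladium→gold→tin: 0.238 × 5.432 × 0.6506 = 0.84111
Maximum is palladium→crude→gold→palladium at 0.9765; no arbitrage — every cycle loses value.

0.9765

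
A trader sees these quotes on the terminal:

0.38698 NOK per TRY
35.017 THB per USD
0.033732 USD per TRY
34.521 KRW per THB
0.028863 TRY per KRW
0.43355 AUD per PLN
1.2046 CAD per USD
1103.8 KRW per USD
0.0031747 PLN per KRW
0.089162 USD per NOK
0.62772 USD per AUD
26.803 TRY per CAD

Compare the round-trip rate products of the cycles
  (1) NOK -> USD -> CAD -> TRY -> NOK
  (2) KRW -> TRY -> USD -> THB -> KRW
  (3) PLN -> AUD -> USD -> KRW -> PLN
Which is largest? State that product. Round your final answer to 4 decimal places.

1.1769

(1) 0.089162 × 1.2046 × 26.803 × 0.38698 = 1.11402
(2) 0.028863 × 0.033732 × 35.017 × 34.521 = 1.17692
(3) 0.43355 × 0.62772 × 1103.8 × 0.0031747 = 0.95367
Highest is cycle (2) at 1.1769 (>1, arbitrage).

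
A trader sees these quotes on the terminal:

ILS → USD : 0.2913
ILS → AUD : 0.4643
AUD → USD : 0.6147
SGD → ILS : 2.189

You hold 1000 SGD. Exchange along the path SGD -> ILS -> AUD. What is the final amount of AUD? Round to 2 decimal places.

1000 SGD × 2.189 = 2189 ILS
2189 ILS × 0.4643 = 1016.3527 AUD

1016.35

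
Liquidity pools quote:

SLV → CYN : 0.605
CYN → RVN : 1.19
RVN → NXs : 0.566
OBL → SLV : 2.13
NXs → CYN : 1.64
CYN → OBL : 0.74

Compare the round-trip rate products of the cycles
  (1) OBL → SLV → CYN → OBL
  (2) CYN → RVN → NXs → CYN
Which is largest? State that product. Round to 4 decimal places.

1.1046

(1) 2.13 × 0.605 × 0.74 = 0.95360
(2) 1.19 × 0.566 × 1.64 = 1.10461
Highest is cycle (2) at 1.1046 (>1, arbitrage).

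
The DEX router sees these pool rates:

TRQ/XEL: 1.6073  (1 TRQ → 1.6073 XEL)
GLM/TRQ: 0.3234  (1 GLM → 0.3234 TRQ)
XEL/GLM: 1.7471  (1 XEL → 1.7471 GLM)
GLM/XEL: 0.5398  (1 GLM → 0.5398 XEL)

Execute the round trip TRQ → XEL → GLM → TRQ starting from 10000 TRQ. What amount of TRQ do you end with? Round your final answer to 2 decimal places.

10000 TRQ × 1.6073 = 16073 XEL
16073 XEL × 1.7471 = 28081.1383 GLM
28081.1383 GLM × 0.3234 = 9081.44012622 TRQ

9081.44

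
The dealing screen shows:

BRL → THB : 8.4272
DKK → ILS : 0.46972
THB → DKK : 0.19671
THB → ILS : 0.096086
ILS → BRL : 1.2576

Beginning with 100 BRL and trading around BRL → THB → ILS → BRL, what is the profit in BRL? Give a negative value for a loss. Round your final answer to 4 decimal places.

1.8324

100 BRL × 8.4272 = 842.72 THB
842.72 THB × 0.096086 = 80.97359392 ILS
80.97359392 ILS × 1.2576 = 101.832391713792 BRL
Net change: 101.832391713792 − 100 = 1.832391713792 BRL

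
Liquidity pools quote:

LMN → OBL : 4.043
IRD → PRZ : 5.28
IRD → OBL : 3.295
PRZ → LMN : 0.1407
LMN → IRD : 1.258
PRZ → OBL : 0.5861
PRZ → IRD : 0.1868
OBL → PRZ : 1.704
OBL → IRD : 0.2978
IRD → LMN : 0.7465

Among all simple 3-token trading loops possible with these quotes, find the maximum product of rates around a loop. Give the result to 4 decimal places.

1.0488

IRD→OBL→PRZ→IRD: 3.295 × 1.704 × 0.1868 = 1.04882
LMN→OBL→PRZ→LMN: 4.043 × 1.704 × 0.1407 = 0.96932
IRD→PRZ→LMN→IRD: 5.28 × 0.1407 × 1.258 = 0.93456
IRD→PRZ→OBL→IRD: 5.28 × 0.5861 × 0.2978 = 0.92157
IRD→LMN→OBL→IRD: 0.7465 × 4.043 × 0.2978 = 0.89879
Maximum is IRD→OBL→PRZ→IRD at 1.0488; arbitrage exists.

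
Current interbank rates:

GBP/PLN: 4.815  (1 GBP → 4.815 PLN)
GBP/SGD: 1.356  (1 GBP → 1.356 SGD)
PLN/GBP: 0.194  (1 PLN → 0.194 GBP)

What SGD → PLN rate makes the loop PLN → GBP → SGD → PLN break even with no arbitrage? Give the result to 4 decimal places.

3.8014

Known legs of the cycle: 0.194 × 1.356 = 0.263064
For no arbitrage the full-cycle product must be 1, so the missing rate is 1 / 0.263064 ≈ 3.801356.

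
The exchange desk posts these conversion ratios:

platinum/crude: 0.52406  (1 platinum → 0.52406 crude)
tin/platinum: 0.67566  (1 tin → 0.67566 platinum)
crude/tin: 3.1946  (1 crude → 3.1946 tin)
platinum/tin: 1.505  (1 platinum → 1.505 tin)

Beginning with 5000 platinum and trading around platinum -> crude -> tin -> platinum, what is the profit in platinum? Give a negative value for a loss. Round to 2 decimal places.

655.82

5000 platinum × 0.52406 = 2620.3 crude
2620.3 crude × 3.1946 = 8370.81038 tin
8370.81038 tin × 0.67566 = 5655.8217413508 platinum
Net change: 5655.8217413508 − 5000 = 655.8217413508 platinum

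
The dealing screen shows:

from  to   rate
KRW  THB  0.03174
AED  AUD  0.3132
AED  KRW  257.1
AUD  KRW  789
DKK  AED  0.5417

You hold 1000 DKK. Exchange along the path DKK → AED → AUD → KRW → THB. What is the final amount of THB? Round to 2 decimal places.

4248.78

1000 DKK × 0.5417 = 541.7 AED
541.7 AED × 0.3132 = 169.66044 AUD
169.66044 AUD × 789 = 133862.08716 KRW
133862.08716 KRW × 0.03174 = 4248.7826464584 THB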